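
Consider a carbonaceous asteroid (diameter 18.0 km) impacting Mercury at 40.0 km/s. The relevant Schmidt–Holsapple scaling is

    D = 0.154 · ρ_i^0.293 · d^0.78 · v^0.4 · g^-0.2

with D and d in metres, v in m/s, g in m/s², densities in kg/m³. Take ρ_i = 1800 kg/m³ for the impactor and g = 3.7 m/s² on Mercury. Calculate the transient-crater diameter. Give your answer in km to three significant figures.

In SI units: d = 18000 m, v = 40000 m/s.
ρ_i^0.293 = 1800^0.293 = 8.991
d^0.78 = 18000^0.78 = 2085
v^0.4 = 40000^0.4 = 69.31
g^-0.2 = 3.7^-0.2 = 0.7698
D = 0.154 × 8.991 × 2085 × 69.31 × 0.7698 = 1.540 × 10^5 m
   = 154.0 km

D ≈ 154 km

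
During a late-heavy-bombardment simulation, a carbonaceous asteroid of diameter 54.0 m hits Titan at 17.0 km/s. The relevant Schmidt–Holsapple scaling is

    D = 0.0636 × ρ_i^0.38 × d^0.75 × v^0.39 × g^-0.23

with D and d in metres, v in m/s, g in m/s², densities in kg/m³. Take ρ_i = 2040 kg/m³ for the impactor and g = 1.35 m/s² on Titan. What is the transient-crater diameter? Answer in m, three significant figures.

In SI units: v = 17000 m/s.
ρ_i^0.38 = 2040^0.38 = 18.10
d^0.75 = 54^0.75 = 19.92
v^0.39 = 17000^0.39 = 44.66
g^-0.23 = 1.35^-0.23 = 0.9333
D = 0.0636 × 18.10 × 19.92 × 44.66 × 0.9333 = 955.8 m

D ≈ 956 m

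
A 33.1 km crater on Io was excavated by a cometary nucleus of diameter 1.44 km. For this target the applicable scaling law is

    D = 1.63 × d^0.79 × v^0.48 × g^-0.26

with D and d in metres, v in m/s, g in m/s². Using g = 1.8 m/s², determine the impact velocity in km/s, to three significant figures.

Rearranging for v: v = [D / (1.63 · 1440^0.79 · 1.8^-0.26)]^(1/0.48).
D = 33100 m.
1440^0.79 = 312.7
1.8^-0.26 = 0.8583
Denominator = 1.63 × 312.7 × 0.8583 = 437.5
D / 437.5 = 33100 / 437.5 = 75.66
v = 75.66^(1/0.48) = 75.66^2.0833 = 8208 m/s

v ≈ 8.21 km/s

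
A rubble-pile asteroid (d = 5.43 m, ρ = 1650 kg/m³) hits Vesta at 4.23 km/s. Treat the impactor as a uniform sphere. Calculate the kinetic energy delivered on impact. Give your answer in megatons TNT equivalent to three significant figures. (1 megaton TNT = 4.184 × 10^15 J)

v = 4230 m/s.
Mass m = (π/6) ρ d³ = (π/6) × 1650 × (5.43)³ = 1.383 × 10^5 kg
E = ½ m v² = 0.5 × 1.383 × 10^5 × (4230)² = 1.237 × 10^12 J
   = 1.237 × 10^12 / 4.184×10^15 = 2.957 × 10^-4 Mt

E ≈ 2.96 × 10^-4 Mt TNT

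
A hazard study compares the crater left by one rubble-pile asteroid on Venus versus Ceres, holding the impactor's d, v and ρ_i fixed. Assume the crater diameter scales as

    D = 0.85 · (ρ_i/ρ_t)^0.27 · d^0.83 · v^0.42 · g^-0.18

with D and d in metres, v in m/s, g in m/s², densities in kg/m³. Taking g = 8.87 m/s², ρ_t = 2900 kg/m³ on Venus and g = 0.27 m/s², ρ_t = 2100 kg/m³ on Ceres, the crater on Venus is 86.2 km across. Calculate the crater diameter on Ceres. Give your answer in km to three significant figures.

The impactor-only factors (d, v, ρ_i) cancel in the ratio, leaving D_Ceres/D_Venus = (g_Ceres/g_Venus)^-0.18 · (ρ_t,Venus/ρ_t,Ceres)^0.27.
(0.27/8.87)^-0.18 = 0.03044^-0.18 = 1.875
(2900/2100)^0.27 = 1.381^0.27 = 1.091
Ratio = 1.875 × 1.091 = 2.046
D_Ceres = 2.046 × 86.2 km = 176 km

D ≈ 176 km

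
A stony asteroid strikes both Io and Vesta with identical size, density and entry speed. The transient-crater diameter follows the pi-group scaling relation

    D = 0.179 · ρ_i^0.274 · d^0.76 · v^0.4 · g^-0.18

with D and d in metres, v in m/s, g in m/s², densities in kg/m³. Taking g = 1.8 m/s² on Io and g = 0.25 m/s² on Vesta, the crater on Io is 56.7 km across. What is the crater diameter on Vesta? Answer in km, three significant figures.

All impactor-dependent factors cancel in the ratio, leaving D_Vesta/D_Io = (g_Vesta/g_Io)^-0.18.
(0.25/1.8)^-0.18 = 0.1389^-0.18 = 1.427
D_Vesta = 1.427 × 56.7 km = 80.9 km

D ≈ 80.9 km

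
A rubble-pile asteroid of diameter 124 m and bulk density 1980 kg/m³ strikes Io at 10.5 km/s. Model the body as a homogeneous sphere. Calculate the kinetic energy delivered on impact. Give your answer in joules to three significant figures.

v = 10500 m/s.
Mass m = (π/6) ρ d³ = (π/6) × 1980 × (124)³ = 1.977 × 10^9 kg
E = ½ m v² = 0.5 × 1.977 × 10^9 × (10500)² = 1.090 × 10^17 J

E ≈ 1.09 × 10^17 J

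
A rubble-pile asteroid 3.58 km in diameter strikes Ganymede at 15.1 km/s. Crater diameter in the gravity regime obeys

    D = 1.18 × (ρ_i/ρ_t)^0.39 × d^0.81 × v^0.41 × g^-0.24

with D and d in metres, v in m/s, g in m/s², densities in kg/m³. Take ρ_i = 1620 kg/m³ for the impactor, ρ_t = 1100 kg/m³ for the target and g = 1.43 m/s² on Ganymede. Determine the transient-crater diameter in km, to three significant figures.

D ≈ 49.2 km

In SI units: d = 3580 m, v = 15100 m/s.
(ρ_i/ρ_t)^0.39 = (1620/1100)^0.39 = 1.163
d^0.81 = 3580^0.81 = 756.2
v^0.41 = 15100^0.41 = 51.69
g^-0.24 = 1.43^-0.24 = 0.9177
D = 1.18 × 1.163 × 756.2 × 51.69 × 0.9177 = 49227 m
   = 49.23 km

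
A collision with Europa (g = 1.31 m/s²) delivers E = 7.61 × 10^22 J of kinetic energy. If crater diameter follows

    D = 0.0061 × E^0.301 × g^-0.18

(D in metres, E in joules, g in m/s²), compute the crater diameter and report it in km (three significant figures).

D ≈ 44.8 km

E^0.301 = (7.61 × 10^22)^0.301 = 7.714 × 10^6
g^-0.18 = 1.31^-0.18 = 0.9526
D = 0.0061 × 7.714 × 10^6 × 0.9526 = 44825 m
   = 44.82 km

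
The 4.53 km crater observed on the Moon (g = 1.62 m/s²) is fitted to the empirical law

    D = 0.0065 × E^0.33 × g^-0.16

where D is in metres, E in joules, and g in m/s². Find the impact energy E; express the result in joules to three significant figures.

Rearranging: E = [D / (0.0065 · g^-0.16)]^(1/0.33).
D = 4530 m.
g^-0.16 = 1.62^-0.16 = 0.9257
D / (0.0065 × 0.9257) = 4530 / (6.017 × 10^-3) = 7.529 × 10^5
E = (7.529 × 10^5)^3.0303 = 6.431 × 10^17 J

E ≈ 6.43 × 10^17 J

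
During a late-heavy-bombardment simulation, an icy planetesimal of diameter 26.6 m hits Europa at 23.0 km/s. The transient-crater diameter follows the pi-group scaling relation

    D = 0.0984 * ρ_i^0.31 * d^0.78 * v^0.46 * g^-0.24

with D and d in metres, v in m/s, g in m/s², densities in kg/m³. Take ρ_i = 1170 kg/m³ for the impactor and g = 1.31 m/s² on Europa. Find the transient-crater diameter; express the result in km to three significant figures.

In SI units: v = 23000 m/s.
ρ_i^0.31 = 1170^0.31 = 8.936
d^0.78 = 26.6^0.78 = 12.92
v^0.46 = 23000^0.46 = 101.5
g^-0.24 = 1.31^-0.24 = 0.9372
D = 0.0984 × 8.936 × 12.92 × 101.5 × 0.9372 = 1081 m
   = 1.081 km

D ≈ 1.08 km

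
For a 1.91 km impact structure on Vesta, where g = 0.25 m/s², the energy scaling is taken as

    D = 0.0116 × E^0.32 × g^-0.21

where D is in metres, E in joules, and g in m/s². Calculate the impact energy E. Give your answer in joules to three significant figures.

E ≈ 8.07 × 10^15 J

Rearranging: E = [D / (0.0116 · g^-0.21)]^(1/0.32).
D = 1910 m.
g^-0.21 = 0.25^-0.21 = 1.338
D / (0.0116 × 1.338) = 1910 / (0.01552) = 1.231 × 10^5
E = (1.231 × 10^5)^3.125 = 8.073 × 10^15 J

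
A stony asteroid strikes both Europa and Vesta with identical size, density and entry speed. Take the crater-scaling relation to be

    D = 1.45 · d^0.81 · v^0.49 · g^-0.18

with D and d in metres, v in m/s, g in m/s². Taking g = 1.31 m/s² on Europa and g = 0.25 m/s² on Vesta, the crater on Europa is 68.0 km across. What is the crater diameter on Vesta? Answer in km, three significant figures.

All impactor-dependent factors cancel in the ratio, leaving D_Vesta/D_Europa = (g_Vesta/g_Europa)^-0.18.
(0.25/1.31)^-0.18 = 0.1908^-0.18 = 1.347
D_Vesta = 1.347 × 68.0 km = 91.6 km

D ≈ 91.6 km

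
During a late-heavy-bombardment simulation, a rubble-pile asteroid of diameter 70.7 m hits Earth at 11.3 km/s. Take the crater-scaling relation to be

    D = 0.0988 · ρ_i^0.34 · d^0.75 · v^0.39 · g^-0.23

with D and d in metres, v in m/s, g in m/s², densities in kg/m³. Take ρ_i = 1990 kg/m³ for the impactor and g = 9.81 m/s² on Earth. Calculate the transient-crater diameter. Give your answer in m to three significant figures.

In SI units: v = 11300 m/s.
ρ_i^0.34 = 1990^0.34 = 13.23
d^0.75 = 70.7^0.75 = 24.38
v^0.39 = 11300^0.39 = 38.08
g^-0.23 = 9.81^-0.23 = 0.5914
D = 0.0988 × 13.23 × 24.38 × 38.08 × 0.5914 = 717.7 m

D ≈ 718 m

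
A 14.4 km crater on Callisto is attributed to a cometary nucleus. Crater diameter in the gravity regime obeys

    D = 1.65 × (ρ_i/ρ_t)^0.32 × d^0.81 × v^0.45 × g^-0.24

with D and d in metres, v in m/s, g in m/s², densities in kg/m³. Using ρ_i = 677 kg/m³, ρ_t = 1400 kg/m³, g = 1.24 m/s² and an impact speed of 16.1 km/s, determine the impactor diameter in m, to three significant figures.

Rearranging for d: d = [D / (1.65 · (677/1400)^0.32 · 16100^0.45 · 1.24^-0.24)]^(1/0.81).
D = 14400 m.
(677/1400)^0.32 = 0.7926
16100^0.45 = 78.18
1.24^-0.24 = 0.9497
Denominator = 1.65 × 0.7926 × 78.18 × 0.9497 = 97.10
D / 97.10 = 14400 / 97.10 = 148.3
d = 148.3^(1/0.81) = 148.3^1.2346 = 479.2 m

d ≈ 479 m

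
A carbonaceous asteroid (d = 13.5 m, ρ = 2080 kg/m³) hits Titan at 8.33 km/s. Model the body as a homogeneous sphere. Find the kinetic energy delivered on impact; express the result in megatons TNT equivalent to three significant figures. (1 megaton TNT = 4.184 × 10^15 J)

v = 8330 m/s.
Mass m = (π/6) ρ d³ = (π/6) × 2080 × (13.5)³ = 2.680 × 10^6 kg
E = ½ m v² = 0.5 × 2.680 × 10^6 × (8330)² = 9.298 × 10^13 J
   = 9.298 × 10^13 / 4.184×10^15 = 0.02222 Mt

E ≈ 0.0222 Mt TNT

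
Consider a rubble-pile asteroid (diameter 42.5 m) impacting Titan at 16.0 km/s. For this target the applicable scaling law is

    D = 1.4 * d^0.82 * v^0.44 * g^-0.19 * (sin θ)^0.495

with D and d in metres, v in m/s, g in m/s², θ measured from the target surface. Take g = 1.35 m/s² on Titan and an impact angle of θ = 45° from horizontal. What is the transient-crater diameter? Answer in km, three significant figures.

D ≈ 1.71 km

In SI units: v = 16000 m/s.
d^0.82 = 42.5^0.82 = 21.64
v^0.44 = 16000^0.44 = 70.76
g^-0.19 = 1.35^-0.19 = 0.9446
(sin 45°)^0.495 = 0.7071^0.495 = 0.8424
D = 1.4 × 21.64 × 70.76 × 0.9446 × 0.8424 = 1706 m
   = 1.706 km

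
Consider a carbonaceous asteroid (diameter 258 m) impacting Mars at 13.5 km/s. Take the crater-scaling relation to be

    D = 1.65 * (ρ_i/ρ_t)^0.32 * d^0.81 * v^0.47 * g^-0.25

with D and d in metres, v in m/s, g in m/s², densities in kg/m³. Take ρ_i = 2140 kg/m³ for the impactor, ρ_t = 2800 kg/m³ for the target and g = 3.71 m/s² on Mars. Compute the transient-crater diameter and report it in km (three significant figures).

In SI units: v = 13500 m/s.
(ρ_i/ρ_t)^0.32 = (2140/2800)^0.32 = 0.9176
d^0.81 = 258^0.81 = 89.83
v^0.47 = 13500^0.47 = 87.35
g^-0.25 = 3.71^-0.25 = 0.7205
D = 1.65 × 0.9176 × 89.83 × 87.35 × 0.7205 = 8560 m
   = 8.560 km

D ≈ 8.56 km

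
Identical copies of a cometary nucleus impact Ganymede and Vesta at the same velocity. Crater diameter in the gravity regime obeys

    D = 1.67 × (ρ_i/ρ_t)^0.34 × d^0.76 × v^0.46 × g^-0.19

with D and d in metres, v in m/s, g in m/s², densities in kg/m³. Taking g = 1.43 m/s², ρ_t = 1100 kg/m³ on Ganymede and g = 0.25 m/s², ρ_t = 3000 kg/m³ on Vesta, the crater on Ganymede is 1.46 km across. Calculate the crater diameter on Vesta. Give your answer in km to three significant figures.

D ≈ 1.45 km

The impactor-only factors (d, v, ρ_i) cancel in the ratio, leaving D_Vesta/D_Ganymede = (g_Vesta/g_Ganymede)^-0.19 · (ρ_t,Ganymede/ρ_t,Vesta)^0.34.
(0.25/1.43)^-0.19 = 0.1748^-0.19 = 1.393
(1100/3000)^0.34 = 0.3667^0.34 = 0.7110
Ratio = 1.393 × 0.7110 = 0.9904
D_Vesta = 0.9904 × 1.46 km = 1.45 km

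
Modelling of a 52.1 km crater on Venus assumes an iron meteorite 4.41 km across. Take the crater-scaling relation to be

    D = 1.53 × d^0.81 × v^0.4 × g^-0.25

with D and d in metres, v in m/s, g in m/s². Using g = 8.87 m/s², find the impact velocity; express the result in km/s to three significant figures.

Rearranging for v: v = [D / (1.53 · 4410^0.81 · 8.87^-0.25)]^(1/0.4).
D = 52100 m.
4410^0.81 = 895.4
8.87^-0.25 = 0.5795
Denominator = 1.53 × 895.4 × 0.5795 = 793.9
D / 793.9 = 52100 / 793.9 = 65.63
v = 65.63^(1/0.4) = 65.63^2.5 = 34894 m/s

v ≈ 34.9 km/s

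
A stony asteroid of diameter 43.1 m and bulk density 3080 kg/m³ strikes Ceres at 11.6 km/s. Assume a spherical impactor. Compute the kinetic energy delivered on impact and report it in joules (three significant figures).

E ≈ 8.69 × 10^15 J

v = 11600 m/s.
Mass m = (π/6) ρ d³ = (π/6) × 3080 × (43.1)³ = 1.291 × 10^8 kg
E = ½ m v² = 0.5 × 1.291 × 10^8 × (11600)² = 8.686 × 10^15 J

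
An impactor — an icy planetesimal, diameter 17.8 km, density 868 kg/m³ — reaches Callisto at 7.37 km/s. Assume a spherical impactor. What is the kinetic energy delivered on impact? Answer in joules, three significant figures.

d = 17800 m; v = 7370 m/s.
Mass m = (π/6) ρ d³ = (π/6) × 868 × (17800)³ = 2.563 × 10^15 kg
E = ½ m v² = 0.5 × 2.563 × 10^15 × (7370)² = 6.961 × 10^22 J

E ≈ 6.96 × 10^22 J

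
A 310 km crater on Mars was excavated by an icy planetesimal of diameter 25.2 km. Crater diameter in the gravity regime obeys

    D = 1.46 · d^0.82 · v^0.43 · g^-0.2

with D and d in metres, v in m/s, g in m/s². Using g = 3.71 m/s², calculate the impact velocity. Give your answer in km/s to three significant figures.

v ≈ 18.2 km/s

Rearranging for v: v = [D / (1.46 · 25200^0.82 · 3.71^-0.2)]^(1/0.43).
D = 310000 m.
25200^0.82 = 4066
3.71^-0.2 = 0.7694
Denominator = 1.46 × 4066 × 0.7694 = 4567
D / 4567 = 310000 / 4567 = 67.88
v = 67.88^(1/0.43) = 67.88^2.3256 = 18193 m/s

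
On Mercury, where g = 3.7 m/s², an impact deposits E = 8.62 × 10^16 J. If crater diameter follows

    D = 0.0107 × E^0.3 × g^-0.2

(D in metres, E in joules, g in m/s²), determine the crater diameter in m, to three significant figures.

D ≈ 992 m

E^0.3 = (8.62 × 10^16)^0.3 = 1.204 × 10^5
g^-0.2 = 3.7^-0.2 = 0.7698
D = 0.0107 × 1.204 × 10^5 × 0.7698 = 991.7 m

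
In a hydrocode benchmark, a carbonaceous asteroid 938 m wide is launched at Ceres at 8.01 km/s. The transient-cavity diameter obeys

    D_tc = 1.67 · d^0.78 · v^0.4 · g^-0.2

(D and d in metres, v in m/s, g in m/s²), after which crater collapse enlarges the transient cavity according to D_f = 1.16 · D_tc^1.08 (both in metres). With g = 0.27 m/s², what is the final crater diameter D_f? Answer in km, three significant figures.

D_f ≈ 41.5 km

v = 8010 m/s.
d^0.78 = 938^0.78 = 208.1
v^0.4 = 8010^0.4 = 36.43
g^-0.2 = 0.27^-0.2 = 1.299
D_tc = 1.67 × 208.1 × 36.43 × 1.299 = 16450 m
D_f = 1.16 × (16450)^1.08 = 41487 m
     = 41.49 km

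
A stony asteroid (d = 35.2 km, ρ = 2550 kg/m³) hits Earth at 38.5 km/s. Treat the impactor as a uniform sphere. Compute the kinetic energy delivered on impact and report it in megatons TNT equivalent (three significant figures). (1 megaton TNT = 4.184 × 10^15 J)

d = 35200 m; v = 38500 m/s.
Mass m = (π/6) ρ d³ = (π/6) × 2550 × (35200)³ = 5.823 × 10^16 kg
E = ½ m v² = 0.5 × 5.823 × 10^16 × (38500)² = 4.316 × 10^25 J
   = 4.316 × 10^25 / 4.184×10^15 = 1.032 × 10^10 Mt

E ≈ 1.03 × 10^10 Mt TNT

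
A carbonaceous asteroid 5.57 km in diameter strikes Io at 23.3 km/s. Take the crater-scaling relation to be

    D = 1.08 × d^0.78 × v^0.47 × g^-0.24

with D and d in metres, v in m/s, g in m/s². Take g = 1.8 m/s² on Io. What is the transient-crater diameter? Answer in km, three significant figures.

In SI units: d = 5570 m, v = 23300 m/s.
d^0.78 = 5570^0.78 = 835.2
v^0.47 = 23300^0.47 = 112.9
g^-0.24 = 1.8^-0.24 = 0.8684
D = 1.08 × 835.2 × 112.9 × 0.8684 = 88436 m
   = 88.44 km

D ≈ 88.4 km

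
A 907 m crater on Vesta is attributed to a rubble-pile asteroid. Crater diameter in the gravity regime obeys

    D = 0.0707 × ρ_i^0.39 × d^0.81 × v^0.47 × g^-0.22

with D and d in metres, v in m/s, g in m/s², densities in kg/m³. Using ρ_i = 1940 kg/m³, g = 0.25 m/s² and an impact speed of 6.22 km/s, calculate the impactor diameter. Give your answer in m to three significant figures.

d ≈ 13.3 m

Rearranging for d: d = [D / (0.0707 · 1940^0.39 · 6220^0.47 · 0.25^-0.22)]^(1/0.81).
1940^0.39 = 19.15
6220^0.47 = 60.69
0.25^-0.22 = 1.357
Denominator = 0.0707 × 19.15 × 60.69 × 1.357 = 111.5
D / 111.5 = 907 / 111.5 = 8.135
d = 8.135^(1/0.81) = 8.135^1.2346 = 13.30 m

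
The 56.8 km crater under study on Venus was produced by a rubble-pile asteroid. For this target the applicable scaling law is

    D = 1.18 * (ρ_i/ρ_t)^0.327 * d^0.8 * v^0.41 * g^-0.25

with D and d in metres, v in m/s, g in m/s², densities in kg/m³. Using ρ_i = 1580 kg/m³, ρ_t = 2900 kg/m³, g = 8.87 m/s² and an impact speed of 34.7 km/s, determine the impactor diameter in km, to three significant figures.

d ≈ 8.52 km

Rearranging for d: d = [D / (1.18 · (1580/2900)^0.327 · 34700^0.41 · 8.87^-0.25)]^(1/0.8).
D = 56800 m.
(1580/2900)^0.327 = 0.8199
34700^0.41 = 72.70
8.87^-0.25 = 0.5795
Denominator = 1.18 × 0.8199 × 72.70 × 0.5795 = 40.76
D / 40.76 = 56800 / 40.76 = 1394
d = 1394^(1/0.8) = 1394^1.25 = 8518 m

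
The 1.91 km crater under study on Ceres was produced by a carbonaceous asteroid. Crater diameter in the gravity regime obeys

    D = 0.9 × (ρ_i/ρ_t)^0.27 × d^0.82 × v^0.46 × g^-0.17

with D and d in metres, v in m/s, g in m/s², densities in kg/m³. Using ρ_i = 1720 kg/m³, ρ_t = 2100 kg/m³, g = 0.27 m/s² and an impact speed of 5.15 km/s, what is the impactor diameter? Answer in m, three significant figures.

d ≈ 76.8 m

Rearranging for d: d = [D / (0.9 · (1720/2100)^0.27 · 5150^0.46 · 0.27^-0.17)]^(1/0.82).
D = 1910 m.
(1720/2100)^0.27 = 0.9475
5150^0.46 = 50.98
0.27^-0.17 = 1.249
Denominator = 0.9 × 0.9475 × 50.98 × 1.249 = 54.30
D / 54.30 = 1910 / 54.30 = 35.17
d = 35.17^(1/0.82) = 35.17^1.2195 = 76.83 m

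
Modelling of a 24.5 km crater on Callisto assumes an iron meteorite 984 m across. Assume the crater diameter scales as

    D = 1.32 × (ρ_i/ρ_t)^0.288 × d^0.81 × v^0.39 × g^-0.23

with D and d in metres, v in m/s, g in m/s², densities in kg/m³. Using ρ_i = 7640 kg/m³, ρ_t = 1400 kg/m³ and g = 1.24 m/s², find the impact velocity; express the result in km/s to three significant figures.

v ≈ 17.4 km/s

Rearranging for v: v = [D / (1.32 · (7640/1400)^0.288 · 984^0.81 · 1.24^-0.23)]^(1/0.39).
D = 24500 m.
(7640/1400)^0.288 = 1.630
984^0.81 = 265.7
1.24^-0.23 = 0.9517
Denominator = 1.32 × 1.630 × 265.7 × 0.9517 = 544.1
D / 544.1 = 24500 / 544.1 = 45.03
v = 45.03^(1/0.39) = 45.03^2.5641 = 17368 m/s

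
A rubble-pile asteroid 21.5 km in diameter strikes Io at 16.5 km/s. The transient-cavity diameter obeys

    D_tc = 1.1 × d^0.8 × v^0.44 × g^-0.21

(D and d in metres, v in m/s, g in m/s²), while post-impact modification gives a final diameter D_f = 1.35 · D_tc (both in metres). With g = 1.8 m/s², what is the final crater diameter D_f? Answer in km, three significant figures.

In SI: d = 21500 m, v = 16500 m/s.
d^0.8 = 21500^0.8 = 2924
v^0.44 = 16500^0.44 = 71.73
g^-0.21 = 1.8^-0.21 = 0.8839
D_tc = 1.1 × 2924 × 71.73 × 0.8839 = 2.039 × 10^5 m
D_f = 1.35 × 2.039 × 10^5 = 2.753 × 10^5 m
     = 275.3 km

D_f ≈ 275 km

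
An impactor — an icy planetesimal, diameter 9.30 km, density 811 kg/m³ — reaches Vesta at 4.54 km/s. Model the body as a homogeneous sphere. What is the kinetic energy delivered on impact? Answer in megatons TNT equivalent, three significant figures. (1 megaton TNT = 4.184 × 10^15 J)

E ≈ 8.41 × 10^5 Mt TNT

d = 9300 m; v = 4540 m/s.
Mass m = (π/6) ρ d³ = (π/6) × 811 × (9300)³ = 3.416 × 10^14 kg
E = ½ m v² = 0.5 × 3.416 × 10^14 × (4540)² = 3.520 × 10^21 J
   = 3.520 × 10^21 / 4.184×10^15 = 8.413 × 10^5 Mt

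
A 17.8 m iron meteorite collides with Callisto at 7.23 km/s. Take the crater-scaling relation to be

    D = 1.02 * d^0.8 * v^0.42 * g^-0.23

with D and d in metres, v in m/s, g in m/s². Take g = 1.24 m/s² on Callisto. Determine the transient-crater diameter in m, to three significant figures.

In SI units: v = 7230 m/s.
d^0.8 = 17.8^0.8 = 10.01
v^0.42 = 7230^0.42 = 41.77
g^-0.23 = 1.24^-0.23 = 0.9517
D = 1.02 × 10.01 × 41.77 × 0.9517 = 405.9 m

D ≈ 406 m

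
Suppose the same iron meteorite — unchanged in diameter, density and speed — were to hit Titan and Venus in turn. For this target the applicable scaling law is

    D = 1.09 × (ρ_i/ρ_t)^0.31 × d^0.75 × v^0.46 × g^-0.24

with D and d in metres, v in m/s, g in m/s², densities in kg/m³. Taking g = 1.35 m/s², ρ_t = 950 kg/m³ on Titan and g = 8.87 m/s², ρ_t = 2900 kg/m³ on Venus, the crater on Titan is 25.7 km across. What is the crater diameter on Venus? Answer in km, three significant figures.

The impactor-only factors (d, v, ρ_i) cancel in the ratio, leaving D_Venus/D_Titan = (g_Venus/g_Titan)^-0.24 · (ρ_t,Titan/ρ_t,Venus)^0.31.
(8.87/1.35)^-0.24 = 6.570^-0.24 = 0.6365
(950/2900)^0.31 = 0.3276^0.31 = 0.7075
Ratio = 0.6365 × 0.7075 = 0.4503
D_Venus = 0.4503 × 25.7 km = 11.6 km

D ≈ 11.6 km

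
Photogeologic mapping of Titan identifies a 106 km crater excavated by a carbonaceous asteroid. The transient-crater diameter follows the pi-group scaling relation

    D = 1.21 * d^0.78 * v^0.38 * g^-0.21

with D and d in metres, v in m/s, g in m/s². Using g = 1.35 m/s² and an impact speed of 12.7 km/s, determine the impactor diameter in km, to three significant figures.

d ≈ 23.6 km

Rearranging for d: d = [D / (1.21 · 12700^0.38 · 1.35^-0.21)]^(1/0.78).
D = 106000 m.
12700^0.38 = 36.26
1.35^-0.21 = 0.9389
Denominator = 1.21 × 36.26 × 0.9389 = 41.19
D / 41.19 = 106000 / 41.19 = 2573
d = 2573^(1/0.78) = 2573^1.2821 = 23579 m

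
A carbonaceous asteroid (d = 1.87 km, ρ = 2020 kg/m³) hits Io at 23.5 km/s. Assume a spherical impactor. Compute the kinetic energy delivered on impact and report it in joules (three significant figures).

E ≈ 1.91 × 10^21 J

d = 1870 m; v = 23500 m/s.
Mass m = (π/6) ρ d³ = (π/6) × 2020 × (1870)³ = 6.916 × 10^12 kg
E = ½ m v² = 0.5 × 6.916 × 10^12 × (23500)² = 1.910 × 10^21 J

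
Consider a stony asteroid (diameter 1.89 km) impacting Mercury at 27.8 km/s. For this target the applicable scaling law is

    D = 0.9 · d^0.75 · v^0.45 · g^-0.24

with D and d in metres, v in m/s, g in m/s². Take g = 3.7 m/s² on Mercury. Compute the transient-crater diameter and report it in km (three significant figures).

D ≈ 18.8 km

In SI units: d = 1890 m, v = 27800 m/s.
d^0.75 = 1890^0.75 = 286.6
v^0.45 = 27800^0.45 = 99.96
g^-0.24 = 3.7^-0.24 = 0.7305
D = 0.9 × 286.6 × 99.96 × 0.7305 = 18835 m
   = 18.83 km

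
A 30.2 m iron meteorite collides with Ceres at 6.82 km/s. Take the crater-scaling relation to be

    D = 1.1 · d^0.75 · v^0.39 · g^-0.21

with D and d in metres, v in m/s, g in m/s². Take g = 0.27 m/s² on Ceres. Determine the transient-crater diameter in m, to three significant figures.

In SI units: v = 6820 m/s.
d^0.75 = 30.2^0.75 = 12.88
v^0.39 = 6820^0.39 = 31.27
g^-0.21 = 0.27^-0.21 = 1.316
D = 1.1 × 12.88 × 31.27 × 1.316 = 583.0 m

D ≈ 583 m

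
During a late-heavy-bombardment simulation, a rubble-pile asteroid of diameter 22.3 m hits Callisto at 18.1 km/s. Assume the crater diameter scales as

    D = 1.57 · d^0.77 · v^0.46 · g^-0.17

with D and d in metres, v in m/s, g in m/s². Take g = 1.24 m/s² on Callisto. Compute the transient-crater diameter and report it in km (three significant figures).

In SI units: v = 18100 m/s.
d^0.77 = 22.3^0.77 = 10.92
v^0.46 = 18100^0.46 = 90.89
g^-0.17 = 1.24^-0.17 = 0.9641
D = 1.57 × 10.92 × 90.89 × 0.9641 = 1502 m
   = 1.502 km

D ≈ 1.50 km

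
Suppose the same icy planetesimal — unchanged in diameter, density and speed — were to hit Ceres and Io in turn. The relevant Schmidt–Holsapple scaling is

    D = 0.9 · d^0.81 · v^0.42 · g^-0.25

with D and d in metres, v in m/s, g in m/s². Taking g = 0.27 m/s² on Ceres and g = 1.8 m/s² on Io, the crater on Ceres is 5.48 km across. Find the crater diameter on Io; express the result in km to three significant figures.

All impactor-dependent factors cancel in the ratio, leaving D_Io/D_Ceres = (g_Io/g_Ceres)^-0.25.
(1.8/0.27)^-0.25 = 6.667^-0.25 = 0.6223
D_Io = 0.6223 × 5.48 km = 3.41 km

D ≈ 3.41 km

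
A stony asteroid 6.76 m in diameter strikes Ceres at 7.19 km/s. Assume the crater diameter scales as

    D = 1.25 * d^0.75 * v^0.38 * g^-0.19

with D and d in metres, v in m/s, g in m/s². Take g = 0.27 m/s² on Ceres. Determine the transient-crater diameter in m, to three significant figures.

In SI units: v = 7190 m/s.
d^0.75 = 6.76^0.75 = 4.192
v^0.38 = 7190^0.38 = 29.21
g^-0.19 = 0.27^-0.19 = 1.282
D = 1.25 × 4.192 × 29.21 × 1.282 = 196.2 m

D ≈ 196 m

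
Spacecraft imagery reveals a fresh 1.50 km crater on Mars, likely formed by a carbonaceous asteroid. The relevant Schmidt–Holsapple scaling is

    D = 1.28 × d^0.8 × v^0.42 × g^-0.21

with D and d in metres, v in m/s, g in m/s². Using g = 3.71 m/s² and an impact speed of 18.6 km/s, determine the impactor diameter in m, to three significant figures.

d ≈ 55.5 m

Rearranging for d: d = [D / (1.28 · 18600^0.42 · 3.71^-0.21)]^(1/0.8).
D = 1500 m.
18600^0.42 = 62.11
3.71^-0.21 = 0.7593
Denominator = 1.28 × 62.11 × 0.7593 = 60.36
D / 60.36 = 1500 / 60.36 = 24.85
d = 24.85^(1/0.8) = 24.85^1.25 = 55.48 m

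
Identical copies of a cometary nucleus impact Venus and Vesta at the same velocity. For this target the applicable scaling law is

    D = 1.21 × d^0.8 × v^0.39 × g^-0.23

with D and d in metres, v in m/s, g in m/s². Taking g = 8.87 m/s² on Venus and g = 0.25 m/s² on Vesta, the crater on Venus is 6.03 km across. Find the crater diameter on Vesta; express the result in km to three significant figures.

D ≈ 13.7 km

All impactor-dependent factors cancel in the ratio, leaving D_Vesta/D_Venus = (g_Vesta/g_Venus)^-0.23.
(0.25/8.87)^-0.23 = 0.02818^-0.23 = 2.273
D_Vesta = 2.273 × 6.03 km = 13.7 km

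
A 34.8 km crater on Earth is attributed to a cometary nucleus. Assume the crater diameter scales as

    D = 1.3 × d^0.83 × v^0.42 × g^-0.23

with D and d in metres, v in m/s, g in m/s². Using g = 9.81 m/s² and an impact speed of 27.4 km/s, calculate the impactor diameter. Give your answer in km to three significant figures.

Rearranging for d: d = [D / (1.3 · 27400^0.42 · 9.81^-0.23)]^(1/0.83).
D = 34800 m.
27400^0.42 = 73.09
9.81^-0.23 = 0.5914
Denominator = 1.3 × 73.09 × 0.5914 = 56.19
D / 56.19 = 34800 / 56.19 = 619.3
d = 619.3^(1/0.83) = 619.3^1.2048 = 2310 m

d ≈ 2.31 km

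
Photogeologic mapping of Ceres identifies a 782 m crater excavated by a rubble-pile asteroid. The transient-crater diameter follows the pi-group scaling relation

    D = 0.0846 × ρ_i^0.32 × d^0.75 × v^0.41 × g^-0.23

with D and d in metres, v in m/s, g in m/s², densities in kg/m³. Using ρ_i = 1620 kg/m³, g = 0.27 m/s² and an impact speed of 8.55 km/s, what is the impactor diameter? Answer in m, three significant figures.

Rearranging for d: d = [D / (0.0846 · 1620^0.32 · 8550^0.41 · 0.27^-0.23)]^(1/0.75).
1620^0.32 = 10.64
8550^0.41 = 40.94
0.27^-0.23 = 1.351
Denominator = 0.0846 × 10.64 × 40.94 × 1.351 = 49.79
D / 49.79 = 782 / 49.79 = 15.71
d = 15.71^(1/0.75) = 15.71^1.3333 = 39.34 m

d ≈ 39.3 m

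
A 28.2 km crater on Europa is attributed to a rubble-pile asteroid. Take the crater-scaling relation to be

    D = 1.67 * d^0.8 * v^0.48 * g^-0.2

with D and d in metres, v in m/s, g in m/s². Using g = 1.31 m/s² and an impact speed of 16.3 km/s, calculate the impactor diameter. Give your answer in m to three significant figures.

d ≈ 612 m

Rearranging for d: d = [D / (1.67 · 16300^0.48 · 1.31^-0.2)]^(1/0.8).
D = 28200 m.
16300^0.48 = 105.2
1.31^-0.2 = 0.9474
Denominator = 1.67 × 105.2 × 0.9474 = 166.4
D / 166.4 = 28200 / 166.4 = 169.5
d = 169.5^(1/0.8) = 169.5^1.25 = 611.6 m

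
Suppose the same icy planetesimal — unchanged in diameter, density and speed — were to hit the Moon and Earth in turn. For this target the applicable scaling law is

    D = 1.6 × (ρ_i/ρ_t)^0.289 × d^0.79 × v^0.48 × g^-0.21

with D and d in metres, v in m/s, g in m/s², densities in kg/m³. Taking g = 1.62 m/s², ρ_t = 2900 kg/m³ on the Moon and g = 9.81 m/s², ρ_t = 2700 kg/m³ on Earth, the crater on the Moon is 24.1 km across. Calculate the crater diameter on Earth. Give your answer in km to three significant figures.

The impactor-only factors (d, v, ρ_i) cancel in the ratio, leaving D_Earth/D_Moon = (g_Earth/g_Moon)^-0.21 · (ρ_t,Moon/ρ_t,Earth)^0.289.
(9.81/1.62)^-0.21 = 6.056^-0.21 = 0.6851
(2900/2700)^0.289 = 1.074^0.289 = 1.021
Ratio = 0.6851 × 1.021 = 0.6995
D_Earth = 0.6995 × 24.1 km = 16.9 km

D ≈ 16.9 km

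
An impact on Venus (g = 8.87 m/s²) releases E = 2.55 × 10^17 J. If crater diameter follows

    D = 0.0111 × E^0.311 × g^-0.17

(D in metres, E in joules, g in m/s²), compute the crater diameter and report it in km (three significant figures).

D ≈ 1.98 km

E^0.311 = (2.55 × 10^17)^0.311 = 2.591 × 10^5
g^-0.17 = 8.87^-0.17 = 0.6900
D = 0.0111 × 2.591 × 10^5 × 0.6900 = 1984 m
   = 1.984 km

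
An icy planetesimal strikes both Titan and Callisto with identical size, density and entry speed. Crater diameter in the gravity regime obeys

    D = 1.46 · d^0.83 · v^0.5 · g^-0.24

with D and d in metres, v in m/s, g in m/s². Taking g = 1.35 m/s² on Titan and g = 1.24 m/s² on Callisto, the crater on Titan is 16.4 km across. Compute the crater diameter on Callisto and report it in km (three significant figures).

All impactor-dependent factors cancel in the ratio, leaving D_Callisto/D_Titan = (g_Callisto/g_Titan)^-0.24.
(1.24/1.35)^-0.24 = 0.9185^-0.24 = 1.021
D_Callisto = 1.021 × 16.4 km = 16.7 km

D ≈ 16.7 km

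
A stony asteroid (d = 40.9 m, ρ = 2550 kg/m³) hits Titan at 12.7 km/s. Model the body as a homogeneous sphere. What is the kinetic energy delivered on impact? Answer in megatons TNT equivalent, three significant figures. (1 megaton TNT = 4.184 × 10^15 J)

v = 12700 m/s.
Mass m = (π/6) ρ d³ = (π/6) × 2550 × (40.9)³ = 9.135 × 10^7 kg
E = ½ m v² = 0.5 × 9.135 × 10^7 × (12700)² = 7.367 × 10^15 J
   = 7.367 × 10^15 / 4.184×10^15 = 1.761 Mt

E ≈ 1.76 Mt TNT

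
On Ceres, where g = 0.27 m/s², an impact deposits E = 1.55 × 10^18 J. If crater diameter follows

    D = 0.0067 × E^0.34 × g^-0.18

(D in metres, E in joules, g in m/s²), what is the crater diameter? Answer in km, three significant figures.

D ≈ 13.0 km

E^0.34 = (1.55 × 10^18)^0.34 = 1.530 × 10^6
g^-0.18 = 0.27^-0.18 = 1.266
D = 0.0067 × 1.530 × 10^6 × 1.266 = 12978 m
   = 12.98 km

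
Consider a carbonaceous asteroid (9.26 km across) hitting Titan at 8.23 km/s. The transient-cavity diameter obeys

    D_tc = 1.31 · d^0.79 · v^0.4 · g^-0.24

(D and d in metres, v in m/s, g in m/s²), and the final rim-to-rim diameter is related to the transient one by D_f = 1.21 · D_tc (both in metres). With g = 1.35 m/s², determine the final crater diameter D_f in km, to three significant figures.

D_f ≈ 73.9 km

In SI: d = 9260 m, v = 8230 m/s.
d^0.79 = 9260^0.79 = 1360
v^0.4 = 8230^0.4 = 36.83
g^-0.24 = 1.35^-0.24 = 0.9305
D_tc = 1.31 × 1360 × 36.83 × 0.9305 = 61060 m
D_f = 1.21 × 61060 = 73883 m
     = 73.88 km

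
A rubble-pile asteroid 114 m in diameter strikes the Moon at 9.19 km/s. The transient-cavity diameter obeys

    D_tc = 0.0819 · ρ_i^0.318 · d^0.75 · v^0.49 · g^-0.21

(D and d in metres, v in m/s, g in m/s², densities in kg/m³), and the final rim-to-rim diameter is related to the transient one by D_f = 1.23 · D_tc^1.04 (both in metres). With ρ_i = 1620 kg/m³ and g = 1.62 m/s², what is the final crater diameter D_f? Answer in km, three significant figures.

D_f ≈ 3.98 km

v = 9190 m/s.
ρ_i^0.318 = 1620^0.318 = 10.49
d^0.75 = 114^0.75 = 34.89
v^0.49 = 9190^0.49 = 87.50
g^-0.21 = 1.62^-0.21 = 0.9037
D_tc = 0.0819 × 10.49 × 34.89 × 87.50 × 0.9037 = 2370 m
D_f = 1.23 × (2370)^1.04 = 3978 m
     = 3.978 km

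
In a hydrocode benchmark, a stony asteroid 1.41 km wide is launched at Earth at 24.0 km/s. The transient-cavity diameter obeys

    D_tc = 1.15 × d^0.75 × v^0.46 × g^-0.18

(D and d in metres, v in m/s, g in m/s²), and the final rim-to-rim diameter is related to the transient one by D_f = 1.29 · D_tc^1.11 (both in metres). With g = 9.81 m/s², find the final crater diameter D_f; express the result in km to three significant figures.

D_f ≈ 68.9 km

In SI: d = 1410 m, v = 24000 m/s.
d^0.75 = 1410^0.75 = 230.1
v^0.46 = 24000^0.46 = 103.5
g^-0.18 = 9.81^-0.18 = 0.6630
D_tc = 1.15 × 230.1 × 103.5 × 0.6630 = 18160 m
D_f = 1.29 × (18160)^1.11 = 68898 m
     = 68.90 km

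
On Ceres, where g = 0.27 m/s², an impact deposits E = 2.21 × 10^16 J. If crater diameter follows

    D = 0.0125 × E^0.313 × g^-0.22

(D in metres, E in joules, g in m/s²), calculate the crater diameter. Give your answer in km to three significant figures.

D ≈ 2.18 km

E^0.313 = (2.21 × 10^16)^0.313 = 1.306 × 10^5
g^-0.22 = 0.27^-0.22 = 1.334
D = 0.0125 × 1.306 × 10^5 × 1.334 = 2178 m
   = 2.178 km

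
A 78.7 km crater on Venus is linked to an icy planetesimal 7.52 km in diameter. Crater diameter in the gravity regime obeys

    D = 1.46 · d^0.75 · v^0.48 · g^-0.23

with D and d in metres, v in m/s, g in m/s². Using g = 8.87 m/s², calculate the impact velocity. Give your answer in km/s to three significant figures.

Rearranging for v: v = [D / (1.46 · 7520^0.75 · 8.87^-0.23)]^(1/0.48).
D = 78700 m.
7520^0.75 = 807.5
8.87^-0.23 = 0.6053
Denominator = 1.46 × 807.5 × 0.6053 = 713.6
D / 713.6 = 78700 / 713.6 = 110.3
v = 110.3^(1/0.48) = 110.3^2.0833 = 18001 m/s

v ≈ 18.0 km/s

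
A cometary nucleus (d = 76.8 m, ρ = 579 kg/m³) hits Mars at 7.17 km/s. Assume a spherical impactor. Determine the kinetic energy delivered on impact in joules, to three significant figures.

v = 7170 m/s.
Mass m = (π/6) ρ d³ = (π/6) × 579 × (76.8)³ = 1.373 × 10^8 kg
E = ½ m v² = 0.5 × 1.373 × 10^8 × (7170)² = 3.529 × 10^15 J

E ≈ 3.53 × 10^15 J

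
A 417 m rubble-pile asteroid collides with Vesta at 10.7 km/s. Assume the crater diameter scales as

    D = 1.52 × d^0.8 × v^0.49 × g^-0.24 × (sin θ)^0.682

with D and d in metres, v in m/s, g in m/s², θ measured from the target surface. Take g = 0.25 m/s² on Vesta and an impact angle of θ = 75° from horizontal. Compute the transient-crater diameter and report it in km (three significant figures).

D ≈ 24.4 km

In SI units: v = 10700 m/s.
d^0.8 = 417^0.8 = 124.8
v^0.49 = 10700^0.49 = 94.28
g^-0.24 = 0.25^-0.24 = 1.395
(sin 75°)^0.682 = 0.9659^0.682 = 0.9766
D = 1.52 × 124.8 × 94.28 × 1.395 × 0.9766 = 24365 m
   = 24.37 km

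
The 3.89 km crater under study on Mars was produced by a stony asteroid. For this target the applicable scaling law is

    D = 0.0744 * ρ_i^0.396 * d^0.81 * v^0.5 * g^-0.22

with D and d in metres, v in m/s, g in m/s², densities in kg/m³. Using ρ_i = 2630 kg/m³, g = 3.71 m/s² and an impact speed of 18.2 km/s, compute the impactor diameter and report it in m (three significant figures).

Rearranging for d: d = [D / (0.0744 · 2630^0.396 · 18200^0.5 · 3.71^-0.22)]^(1/0.81).
D = 3890 m.
2630^0.396 = 22.61
18200^0.5 = 134.9
3.71^-0.22 = 0.7494
Denominator = 0.0744 × 22.61 × 134.9 × 0.7494 = 170.1
D / 170.1 = 3890 / 170.1 = 22.87
d = 22.87^(1/0.81) = 22.87^1.2346 = 47.66 m

d ≈ 47.7 m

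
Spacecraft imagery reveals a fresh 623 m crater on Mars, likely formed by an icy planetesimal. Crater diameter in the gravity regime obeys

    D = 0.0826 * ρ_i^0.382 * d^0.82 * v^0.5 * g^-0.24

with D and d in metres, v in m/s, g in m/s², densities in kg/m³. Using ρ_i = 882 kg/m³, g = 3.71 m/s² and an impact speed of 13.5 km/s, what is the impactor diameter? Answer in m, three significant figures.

d ≈ 10.1 m

Rearranging for d: d = [D / (0.0826 · 882^0.382 · 13500^0.5 · 3.71^-0.24)]^(1/0.82).
882^0.382 = 13.34
13500^0.5 = 116.2
3.71^-0.24 = 0.7300
Denominator = 0.0826 × 13.34 × 116.2 × 0.7300 = 93.47
D / 93.47 = 623 / 93.47 = 6.665
d = 6.665^(1/0.82) = 6.665^1.2195 = 10.11 m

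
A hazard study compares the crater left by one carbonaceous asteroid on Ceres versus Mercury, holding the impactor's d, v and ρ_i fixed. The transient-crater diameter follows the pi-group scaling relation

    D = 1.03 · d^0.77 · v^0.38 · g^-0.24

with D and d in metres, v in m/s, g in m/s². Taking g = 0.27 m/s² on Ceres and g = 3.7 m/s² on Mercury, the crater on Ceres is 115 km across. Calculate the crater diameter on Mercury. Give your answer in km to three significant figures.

All impactor-dependent factors cancel in the ratio, leaving D_Mercury/D_Ceres = (g_Mercury/g_Ceres)^-0.24.
(3.7/0.27)^-0.24 = 13.70^-0.24 = 0.5336
D_Mercury = 0.5336 × 115 km = 61.4 km

D ≈ 61.4 km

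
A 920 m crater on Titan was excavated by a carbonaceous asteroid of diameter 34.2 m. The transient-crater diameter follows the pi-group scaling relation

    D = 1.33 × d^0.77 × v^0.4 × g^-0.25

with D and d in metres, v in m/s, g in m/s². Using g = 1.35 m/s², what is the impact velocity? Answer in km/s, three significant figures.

Rearranging for v: v = [D / (1.33 · 34.2^0.77 · 1.35^-0.25)]^(1/0.4).
34.2^0.77 = 15.18
1.35^-0.25 = 0.9277
Denominator = 1.33 × 15.18 × 0.9277 = 18.73
D / 18.73 = 920 / 18.73 = 49.12
v = 49.12^(1/0.4) = 49.12^2.5 = 16910 m/s

v ≈ 16.9 km/s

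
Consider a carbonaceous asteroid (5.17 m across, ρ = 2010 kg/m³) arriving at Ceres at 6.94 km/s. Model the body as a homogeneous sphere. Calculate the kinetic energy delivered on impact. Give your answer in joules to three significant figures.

v = 6940 m/s.
Mass m = (π/6) ρ d³ = (π/6) × 2010 × (5.17)³ = 1.454 × 10^5 kg
E = ½ m v² = 0.5 × 1.454 × 10^5 × (6940)² = 3.501 × 10^12 J

E ≈ 3.50 × 10^12 J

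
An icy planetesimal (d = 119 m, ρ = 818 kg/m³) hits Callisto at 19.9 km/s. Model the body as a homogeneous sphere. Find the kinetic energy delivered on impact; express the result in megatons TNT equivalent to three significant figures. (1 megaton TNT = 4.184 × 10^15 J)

v = 19900 m/s.
Mass m = (π/6) ρ d³ = (π/6) × 818 × (119)³ = 7.218 × 10^8 kg
E = ½ m v² = 0.5 × 7.218 × 10^8 × (19900)² = 1.429 × 10^17 J
   = 1.429 × 10^17 / 4.184×10^15 = 34.15 Mt

E ≈ 34.2 Mt TNT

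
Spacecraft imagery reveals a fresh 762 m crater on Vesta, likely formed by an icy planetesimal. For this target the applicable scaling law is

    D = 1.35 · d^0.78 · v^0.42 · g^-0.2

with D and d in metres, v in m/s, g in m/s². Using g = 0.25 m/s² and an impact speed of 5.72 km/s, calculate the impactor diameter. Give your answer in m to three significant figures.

d ≈ 22.4 m

Rearranging for d: d = [D / (1.35 · 5720^0.42 · 0.25^-0.2)]^(1/0.78).
5720^0.42 = 37.85
0.25^-0.2 = 1.320
Denominator = 1.35 × 37.85 × 1.320 = 67.45
D / 67.45 = 762 / 67.45 = 11.30
d = 11.30^(1/0.78) = 11.30^1.2821 = 22.40 m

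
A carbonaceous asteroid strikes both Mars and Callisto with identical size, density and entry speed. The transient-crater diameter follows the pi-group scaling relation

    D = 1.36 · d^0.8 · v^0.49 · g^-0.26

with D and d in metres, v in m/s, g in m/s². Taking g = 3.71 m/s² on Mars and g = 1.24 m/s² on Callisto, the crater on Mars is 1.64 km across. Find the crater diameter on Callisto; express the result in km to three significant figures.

All impactor-dependent factors cancel in the ratio, leaving D_Callisto/D_Mars = (g_Callisto/g_Mars)^-0.26.
(1.24/3.71)^-0.26 = 0.3342^-0.26 = 1.330
D_Callisto = 1.330 × 1.64 km = 2.18 km

D ≈ 2.18 km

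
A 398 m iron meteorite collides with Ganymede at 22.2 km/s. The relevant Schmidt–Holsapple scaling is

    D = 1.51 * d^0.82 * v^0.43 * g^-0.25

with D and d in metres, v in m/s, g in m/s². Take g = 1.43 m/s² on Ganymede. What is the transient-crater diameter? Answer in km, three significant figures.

In SI units: v = 22200 m/s.
d^0.82 = 398^0.82 = 135.5
v^0.43 = 22200^0.43 = 73.95
g^-0.25 = 1.43^-0.25 = 0.9145
D = 1.51 × 135.5 × 73.95 × 0.9145 = 13837 m
   = 13.84 km

D ≈ 13.8 km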